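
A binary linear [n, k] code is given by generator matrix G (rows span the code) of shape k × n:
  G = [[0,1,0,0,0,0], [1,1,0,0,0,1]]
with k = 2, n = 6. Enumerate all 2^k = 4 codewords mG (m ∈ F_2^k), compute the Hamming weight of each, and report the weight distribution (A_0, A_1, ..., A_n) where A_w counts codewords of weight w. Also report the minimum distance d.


Weight distribution: A_0 = 1, A_1 = 1, A_2 = 1, A_3 = 1. Minimum distance d = 1.

Enumerate all 2^2 = 4 messages m ∈ F_2^2.
For each, compute codeword c = mG in F_2^6, then tally its weight.
  m = 00 → c = 000000, weight = 0.
  m = 10 → c = 010000, weight = 1.
  m = 01 → c = 110001, weight = 3.
  m = 11 → c = 100001, weight = 2.
Tally weights:
  weight 0: 1 codewords.
  weight 1: 1 codewords.
  weight 2: 1 codewords.
  weight 3: 1 codewords.
Minimum distance d = smallest w > 0 with A_w > 0 = 1.
Sanity: Σ A_w = 4 = 2^2 = 4 ✓.


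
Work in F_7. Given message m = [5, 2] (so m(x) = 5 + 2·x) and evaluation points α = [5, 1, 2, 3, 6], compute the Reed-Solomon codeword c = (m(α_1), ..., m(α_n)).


c = [1, 0, 2, 4, 3]

Message polynomial: m(x) = 5 + 2·x (mod 7).
For each evaluation point α_i, compute m(α_i) mod 7:
  α_1 = 5: Horner steps 2 → 1, so m(5) = 1.
  α_2 = 1: Horner steps 2 → 0, so m(1) = 0.
  α_3 = 2: Horner steps 2 → 2, so m(2) = 2.
  α_4 = 3: Horner steps 2 → 4, so m(3) = 4.
  α_5 = 6: Horner steps 2 → 3, so m(6) = 3.
Codeword c = [1, 0, 2, 4, 3] ∈ F_7^5.


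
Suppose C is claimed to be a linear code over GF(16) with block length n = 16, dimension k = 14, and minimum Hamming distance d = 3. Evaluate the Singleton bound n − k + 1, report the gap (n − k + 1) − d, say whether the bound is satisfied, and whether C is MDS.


Singleton RHS = n − k + 1 = 3, slack = 0, bound satisfied, MDS.

Singleton bound: d ≤ n − k + 1.
Here n = 16, k = 14, so n − k + 1 = 3.
Given d = 3, check d ≤ 3: YES.
Slack = (n − k + 1) − d = 0.
The code is MDS (slack = 0).
Description: the claimed parameters are [16, 14, 3]_16; such a code would be MDS (meets Singleton bound).


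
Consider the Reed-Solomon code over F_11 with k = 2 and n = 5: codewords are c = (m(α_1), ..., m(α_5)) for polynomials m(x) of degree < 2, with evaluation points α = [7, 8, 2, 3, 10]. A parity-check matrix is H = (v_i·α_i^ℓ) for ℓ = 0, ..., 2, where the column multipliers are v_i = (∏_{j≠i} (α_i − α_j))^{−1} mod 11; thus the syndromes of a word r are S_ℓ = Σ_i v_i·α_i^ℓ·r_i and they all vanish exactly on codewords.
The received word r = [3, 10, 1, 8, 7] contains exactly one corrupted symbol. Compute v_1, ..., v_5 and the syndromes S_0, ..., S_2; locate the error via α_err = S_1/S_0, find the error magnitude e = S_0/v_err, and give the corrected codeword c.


S = (10, 1, 10), error at position 5, error magnitude e = 5, c = [3, 10, 1, 8, 2].

Step 1: column multipliers v_i = (∏_{j≠i}(α_i − α_j))^{−1} mod 11.
  i = 1 (α = 7): (7−8)(7−2)(7−3)(7−10) = (−1)·5·4·(−3) = 60 ≡ 5, so v_1 = 5^{−1} = 9 (mod 11).
  i = 2 (α = 8): (8−7)(8−2)(8−3)(8−10) = 1·6·5·(−2) = −60 ≡ 6, so v_2 = 6^{−1} = 2 (mod 11).
  i = 3 (α = 2): (2−7)(2−8)(2−3)(2−10) = (−5)·(−6)·(−1)·(−8) = 240 ≡ 9, so v_3 = 9^{−1} = 5 (mod 11).
  i = 4 (α = 3): (3−7)(3−8)(3−2)(3−10) = (−4)·(−5)·1·(−7) = −140 ≡ 3, so v_4 = 3^{−1} = 4 (mod 11).
  i = 5 (α = 10): (10−7)(10−8)(10−2)(10−3) = 3·2·8·7 = 336 ≡ 6, so v_5 = 6^{−1} = 2 (mod 11).
  v = [9, 2, 5, 4, 2].
Step 2: syndromes of r = [3, 10, 1, 8, 7] (all sums mod 11).
  S_0 = Σ v_i r_i = 9·3 + 2·10 + 5·1 + 4·8 + 2·7 = 98 ≡ 10.
  S_1 = Σ v_i α_i r_i = 9·7·3 + 2·8·10 + 5·2·1 + 4·3·8 + 2·10·7 = 595 ≡ 1.
  α_i^2 mod 11 = [5, 9, 4, 9, 1].
  S_2 = Σ v_i α_i^2 r_i = 9·5·3 + 2·9·10 + 5·4·1 + 4·9·8 + 2·1·7 = 637 ≡ 10.
  S = (10, 1, 10) ≠ 0, so r is not a codeword (an error is present).
Step 3: locate the error. For a single error e at position i, S_ℓ = v_i·e·α_i^ℓ, so α_err = S_1/S_0.
  S_0^{−1} = 10^{−1} = 10 (mod 11), so α_err = 1·10 = 10 ≡ 10 = α_5. Error position i = 5.
  Consistency check: S_2/S_1 = 10·1 = 10 ≡ 10 = α_err ✓ (single-error assumption holds).
Step 4: error magnitude e = S_0/v_5 = S_0·∏_{j≠5}(α_5 − α_j) = 10·6 = 60 ≡ 5 (mod 11).
Step 5: correct position 5: c_5 = r_5 − e = 7 − 5 ≡ 2 (mod 11). Hence c = [3, 10, 1, 8, 2].
  Check: interpolating c through the α_i gives m(x) = 9 + 7·x (degree < 2) with m(α_i) = c_i for every i, so c is indeed a codeword.


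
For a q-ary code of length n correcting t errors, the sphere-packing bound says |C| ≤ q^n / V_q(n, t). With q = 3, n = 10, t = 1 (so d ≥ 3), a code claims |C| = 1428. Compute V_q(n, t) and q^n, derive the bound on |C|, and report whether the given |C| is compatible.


V_q(n, t) = 21, q^n = 59049, Hamming bound = 2811, |C| = 1428 ≤ bound (satisfied).

Step 1: Compute V_q(n, t) = Σ_{j=0}^1 C(n, j) (q−1)^j.
  j = 0: C(10,0)·(2)^0 = 1·1 = 1.
  j = 1: C(10,1)·(2)^1 = 10·2 = 20.
  V_q(n, t) = 1 + 20 = 21.
Step 2: q^n = 3^10 = 59049.
Step 3: Hamming bound ⌊q^n / V_q(n,t)⌋ = ⌊59049/21⌋ = 2811.
Step 4: Compare |C| = 1428 to 2811: satisfied.
The claimed |C| lies below the Hamming bound.


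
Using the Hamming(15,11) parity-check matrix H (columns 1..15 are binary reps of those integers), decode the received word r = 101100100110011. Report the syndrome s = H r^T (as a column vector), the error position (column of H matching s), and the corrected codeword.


s = (0, 0, 0, 1)^T, error position = 1, corrected codeword c = 001100100110011

Compute s = H r^T mod 2 one row at a time:
  s_1 = 0 + 0 + 1 + 1 + 0 + 0 + 1 + 1 = 4 ≡ 0 (mod 2).
  s_2 = 1 + 0 + 0 + 1 + 0 + 0 + 1 + 1 = 4 ≡ 0 (mod 2).
  s_3 = 0 + 1 + 0 + 1 + 1 + 1 + 1 + 1 = 6 ≡ 0 (mod 2).
  s_4 = 1 + 1 + 0 + 1 + 0 + 1 + 0 + 1 = 5 ≡ 1 (mod 2).
s = (0, 0, 0, 1)^T — this equals column 1 of H (binary 0001), so error is at position 1.
Correct: flip bit 1 of r = 101100100110011 to get c = 001100100110011.


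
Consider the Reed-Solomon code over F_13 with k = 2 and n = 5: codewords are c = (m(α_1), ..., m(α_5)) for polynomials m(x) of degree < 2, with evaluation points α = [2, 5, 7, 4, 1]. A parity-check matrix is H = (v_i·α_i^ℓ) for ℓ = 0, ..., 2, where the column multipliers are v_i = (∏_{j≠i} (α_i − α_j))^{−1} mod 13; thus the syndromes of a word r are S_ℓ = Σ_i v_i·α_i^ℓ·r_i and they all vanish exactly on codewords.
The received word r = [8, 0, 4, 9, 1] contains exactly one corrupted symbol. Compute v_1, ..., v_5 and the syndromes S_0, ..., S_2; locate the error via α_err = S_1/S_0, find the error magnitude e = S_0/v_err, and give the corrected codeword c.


S = (5, 12, 8), error at position 2, error magnitude e = 10, c = [8, 3, 4, 9, 1].

Step 1: column multipliers v_i = (∏_{j≠i}(α_i − α_j))^{−1} mod 13.
  i = 1 (α = 2): (2−5)(2−7)(2−4)(2−1) = (−3)·(−5)·(−2)·1 = −30 ≡ 9, so v_1 = 9^{−1} = 3 (mod 13).
  i = 2 (α = 5): (5−2)(5−7)(5−4)(5−1) = 3·(−2)·1·4 = −24 ≡ 2, so v_2 = 2^{−1} = 7 (mod 13).
  i = 3 (α = 7): (7−2)(7−5)(7−4)(7−1) = 5·2·3·6 = 180 ≡ 11, so v_3 = 11^{−1} = 6 (mod 13).
  i = 4 (α = 4): (4−2)(4−5)(4−7)(4−1) = 2·(−1)·(−3)·3 = 18 ≡ 5, so v_4 = 5^{−1} = 8 (mod 13).
  i = 5 (α = 1): (1−2)(1−5)(1−7)(1−4) = (−1)·(−4)·(−6)·(−3) = 72 ≡ 7, so v_5 = 7^{−1} = 2 (mod 13).
  v = [3, 7, 6, 8, 2].
Step 2: syndromes of r = [8, 0, 4, 9, 1] (all sums mod 13).
  S_0 = Σ v_i r_i = 3·8 + 7·0 + 6·4 + 8·9 + 2·1 = 122 ≡ 5.
  S_1 = Σ v_i α_i r_i = 3·2·8 + 7·5·0 + 6·7·4 + 8·4·9 + 2·1·1 = 506 ≡ 12.
  α_i^2 mod 13 = [4, 12, 10, 3, 1].
  S_2 = Σ v_i α_i^2 r_i = 3·4·8 + 7·12·0 + 6·10·4 + 8·3·9 + 2·1·1 = 554 ≡ 8.
  S = (5, 12, 8) ≠ 0, so r is not a codeword (an error is present).
Step 3: locate the error. For a single error e at position i, S_ℓ = v_i·e·α_i^ℓ, so α_err = S_1/S_0.
  S_0^{−1} = 5^{−1} = 8 (mod 13), so α_err = 12·8 = 96 ≡ 5 = α_2. Error position i = 2.
  Consistency check: S_2/S_1 = 8·12 = 96 ≡ 5 = α_err ✓ (single-error assumption holds).
Step 4: error magnitude e = S_0/v_2 = S_0·∏_{j≠2}(α_2 − α_j) = 5·2 = 10 ≡ 10 (mod 13).
Step 5: correct position 2: c_2 = r_2 − e = 0 − 10 ≡ 3 (mod 13). Hence c = [8, 3, 4, 9, 1].
  Check: interpolating c through the α_i gives m(x) = 7 + 7·x (degree < 2) with m(α_i) = c_i for every i, so c is indeed a codeword.


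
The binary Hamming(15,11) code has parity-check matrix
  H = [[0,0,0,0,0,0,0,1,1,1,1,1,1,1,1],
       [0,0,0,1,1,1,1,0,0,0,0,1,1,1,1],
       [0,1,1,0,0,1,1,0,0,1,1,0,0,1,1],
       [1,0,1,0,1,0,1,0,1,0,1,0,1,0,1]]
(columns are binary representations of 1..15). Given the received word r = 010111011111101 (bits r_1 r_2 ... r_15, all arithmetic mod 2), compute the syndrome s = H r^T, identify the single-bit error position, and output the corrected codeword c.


s = (1, 0, 1, 1)^T, error position = 11, corrected codeword c = 010111011101101

Compute s = H r^T mod 2 one row at a time:
  s_1 = 1 + 1 + 1 + 1 + 1 + 1 + 0 + 1 = 7 ≡ 1 (mod 2).
  s_2 = 1 + 1 + 1 + 0 + 1 + 1 + 0 + 1 = 6 ≡ 0 (mod 2).
  s_3 = 1 + 0 + 1 + 0 + 1 + 1 + 0 + 1 = 5 ≡ 1 (mod 2).
  s_4 = 0 + 0 + 1 + 0 + 1 + 1 + 1 + 1 = 5 ≡ 1 (mod 2).
s = (1, 0, 1, 1)^T — this equals column 11 of H (binary 1011), so error is at position 11.
Correct: flip bit 11 of r = 010111011111101 to get c = 010111011101101.


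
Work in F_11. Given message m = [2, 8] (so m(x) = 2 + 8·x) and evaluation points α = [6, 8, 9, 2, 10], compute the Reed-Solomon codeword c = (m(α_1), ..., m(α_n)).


c = [6, 0, 8, 7, 5]

Message polynomial: m(x) = 2 + 8·x (mod 11).
For each evaluation point α_i, compute m(α_i) mod 11:
  α_1 = 6: Horner steps 8 → 6, so m(6) = 6.
  α_2 = 8: Horner steps 8 → 0, so m(8) = 0.
  α_3 = 9: Horner steps 8 → 8, so m(9) = 8.
  α_4 = 2: Horner steps 8 → 7, so m(2) = 7.
  α_5 = 10: Horner steps 8 → 5, so m(10) = 5.
Codeword c = [6, 0, 8, 7, 5] ∈ F_11^5.


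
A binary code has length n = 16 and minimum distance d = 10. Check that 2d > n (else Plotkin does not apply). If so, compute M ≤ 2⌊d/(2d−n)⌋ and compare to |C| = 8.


Plotkin bound M ≤ 4; given |C| = 8 > bound (violated).

Check applicability: 2d = 20, n = 16.
2d − n = 4 > 0, so Plotkin applies.
Compute d/(2d−n) = 10/4 ≈ 2.5000.
⌊d/(2d−n)⌋ = 2.
Plotkin bound: M ≤ 2·2 = 4.
Given |C| = 8, check: VIOLATED.
This |C| is above the Plotkin bound, so no binary code with n = 16, d = 10 and 8 codewords exists.


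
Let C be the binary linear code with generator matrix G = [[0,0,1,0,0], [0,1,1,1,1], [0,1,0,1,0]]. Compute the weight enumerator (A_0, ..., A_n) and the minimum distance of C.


Weight distribution: A_0 = 1, A_1 = 2, A_2 = 2, A_3 = 2, A_4 = 1. Minimum distance d = 1.

Enumerate all 2^3 = 8 messages m ∈ F_2^3.
For each, compute codeword c = mG in F_2^5, then tally its weight.
  m = 000 → c = 00000, weight = 0.
  m = 100 → c = 00100, weight = 1.
  m = 010 → c = 01111, weight = 4.
  m = 110 → c = 01011, weight = 3.
  m = 001 → c = 01010, weight = 2.
  m = 101 → c = 01110, weight = 3.
  m = 011 → c = 00101, weight = 2.
  m = 111 → c = 00001, weight = 1.
Tally weights:
  weight 0: 1 codewords.
  weight 1: 2 codewords.
  weight 2: 2 codewords.
  weight 3: 2 codewords.
  weight 4: 1 codewords.
Minimum distance d = smallest w > 0 with A_w > 0 = 1.
Sanity: Σ A_w = 8 = 2^3 = 8 ✓.


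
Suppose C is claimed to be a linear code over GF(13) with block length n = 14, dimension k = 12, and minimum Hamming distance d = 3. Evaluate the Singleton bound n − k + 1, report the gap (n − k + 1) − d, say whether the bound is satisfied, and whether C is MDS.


Singleton RHS = n − k + 1 = 3, slack = 0, bound satisfied, MDS.

Singleton bound: d ≤ n − k + 1.
Here n = 14, k = 12, so n − k + 1 = 3.
Given d = 3, check d ≤ 3: YES.
Slack = (n − k + 1) − d = 0.
The code is MDS (slack = 0).
Description: the claimed parameters are [14, 12, 3]_13; such a code would be MDS (meets Singleton bound).


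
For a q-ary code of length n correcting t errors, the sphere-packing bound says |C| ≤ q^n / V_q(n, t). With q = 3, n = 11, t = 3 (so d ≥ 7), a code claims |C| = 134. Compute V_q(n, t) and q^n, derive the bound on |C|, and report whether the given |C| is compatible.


V_q(n, t) = 1563, q^n = 177147, Hamming bound = 113, |C| = 134 > bound (violated).

Step 1: Compute V_q(n, t) = Σ_{j=0}^3 C(n, j) (q−1)^j.
  j = 0: C(11,0)·(2)^0 = 1·1 = 1.
  j = 1: C(11,1)·(2)^1 = 11·2 = 22.
  j = 2: C(11,2)·(2)^2 = 55·4 = 220.
  j = 3: C(11,3)·(2)^3 = 165·8 = 1320.
  V_q(n, t) = 1 + 22 + 220 + 1320 = 1563.
Step 2: q^n = 3^11 = 177147.
Step 3: Hamming bound ⌊q^n / V_q(n,t)⌋ = ⌊177147/1563⌋ = 113.
Step 4: Compare |C| = 134 to 113: violated.
The claimed |C| lies above the Hamming bound, so no 3-ary code of length 11 with d ≥ 7 can have 134 codewords.


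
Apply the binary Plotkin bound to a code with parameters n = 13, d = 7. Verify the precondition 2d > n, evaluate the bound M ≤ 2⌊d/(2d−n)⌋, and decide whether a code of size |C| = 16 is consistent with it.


Plotkin bound M ≤ 14; given |C| = 16 > bound (violated).

Check applicability: 2d = 14, n = 13.
2d − n = 1 > 0, so Plotkin applies.
Compute d/(2d−n) = 7/1 ≈ 7.0000.
⌊d/(2d−n)⌋ = 7.
Plotkin bound: M ≤ 2·7 = 14.
Given |C| = 16, check: VIOLATED.
This |C| is above the Plotkin bound, so no binary code with n = 13, d = 7 and 16 codewords exists.


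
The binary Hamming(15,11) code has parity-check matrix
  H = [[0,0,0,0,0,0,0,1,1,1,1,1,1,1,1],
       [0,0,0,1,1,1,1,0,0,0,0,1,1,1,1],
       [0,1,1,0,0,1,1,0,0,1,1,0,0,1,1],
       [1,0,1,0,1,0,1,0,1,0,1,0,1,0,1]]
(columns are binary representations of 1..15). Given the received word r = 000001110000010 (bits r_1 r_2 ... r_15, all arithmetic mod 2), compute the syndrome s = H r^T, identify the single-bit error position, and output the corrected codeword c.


s = (0, 1, 1, 1)^T, error position = 7, corrected codeword c = 000001010000010

Compute s = H r^T mod 2 one row at a time:
  s_1 = 1 + 0 + 0 + 0 + 0 + 0 + 1 + 0 = 2 ≡ 0 (mod 2).
  s_2 = 0 + 0 + 1 + 1 + 0 + 0 + 1 + 0 = 3 ≡ 1 (mod 2).
  s_3 = 0 + 0 + 1 + 1 + 0 + 0 + 1 + 0 = 3 ≡ 1 (mod 2).
  s_4 = 0 + 0 + 0 + 1 + 0 + 0 + 0 + 0 = 1 ≡ 1 (mod 2).
s = (0, 1, 1, 1)^T — this equals column 7 of H (binary 0111), so error is at position 7.
Correct: flip bit 7 of r = 000001110000010 to get c = 000001010000010.


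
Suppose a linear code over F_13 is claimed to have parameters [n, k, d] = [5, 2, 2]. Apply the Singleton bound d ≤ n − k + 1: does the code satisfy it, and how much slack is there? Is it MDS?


Singleton RHS = n − k + 1 = 4, slack = 2, bound satisfied, not MDS.

Singleton bound: d ≤ n − k + 1.
Here n = 5, k = 2, so n − k + 1 = 4.
Given d = 2, check d ≤ 4: YES.
Slack = (n − k + 1) − d = 2.
The code is NOT MDS (slack = 2 > 0).
Description: the claimed parameters are [5, 2, 2]_13; such a code would be non-MDS.


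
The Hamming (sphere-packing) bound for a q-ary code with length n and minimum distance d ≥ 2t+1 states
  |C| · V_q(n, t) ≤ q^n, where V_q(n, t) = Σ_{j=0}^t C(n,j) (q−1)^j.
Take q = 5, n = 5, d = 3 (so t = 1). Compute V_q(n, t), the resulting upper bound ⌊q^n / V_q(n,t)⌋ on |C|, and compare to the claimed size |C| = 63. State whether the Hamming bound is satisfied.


V_q(n, t) = 21, q^n = 3125, Hamming bound = 148, |C| = 63 ≤ bound (satisfied).

Step 1: Compute V_q(n, t) = Σ_{j=0}^1 C(n, j) (q−1)^j.
  j = 0: C(5,0)·(4)^0 = 1·1 = 1.
  j = 1: C(5,1)·(4)^1 = 5·4 = 20.
  V_q(n, t) = 1 + 20 = 21.
Step 2: q^n = 5^5 = 3125.
Step 3: Hamming bound ⌊q^n / V_q(n,t)⌋ = ⌊3125/21⌋ = 148.
Step 4: Compare |C| = 63 to 148: satisfied.
The claimed |C| lies below the Hamming bound.


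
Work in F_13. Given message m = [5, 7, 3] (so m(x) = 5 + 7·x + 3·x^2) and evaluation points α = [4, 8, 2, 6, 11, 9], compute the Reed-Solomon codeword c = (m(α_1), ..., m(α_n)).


c = [3, 6, 5, 12, 3, 12]

Message polynomial: m(x) = 5 + 7·x + 3·x^2 (mod 13).
For each evaluation point α_i, compute m(α_i) mod 13:
  α_1 = 4: Horner steps 3 → 6 → 3, so m(4) = 3.
  α_2 = 8: Horner steps 3 → 5 → 6, so m(8) = 6.
  α_3 = 2: Horner steps 3 → 0 → 5, so m(2) = 5.
  α_4 = 6: Horner steps 3 → 12 → 12, so m(6) = 12.
  α_5 = 11: Horner steps 3 → 1 → 3, so m(11) = 3.
  α_6 = 9: Horner steps 3 → 8 → 12, so m(9) = 12.
Codeword c = [3, 6, 5, 12, 3, 12] ∈ F_13^6.


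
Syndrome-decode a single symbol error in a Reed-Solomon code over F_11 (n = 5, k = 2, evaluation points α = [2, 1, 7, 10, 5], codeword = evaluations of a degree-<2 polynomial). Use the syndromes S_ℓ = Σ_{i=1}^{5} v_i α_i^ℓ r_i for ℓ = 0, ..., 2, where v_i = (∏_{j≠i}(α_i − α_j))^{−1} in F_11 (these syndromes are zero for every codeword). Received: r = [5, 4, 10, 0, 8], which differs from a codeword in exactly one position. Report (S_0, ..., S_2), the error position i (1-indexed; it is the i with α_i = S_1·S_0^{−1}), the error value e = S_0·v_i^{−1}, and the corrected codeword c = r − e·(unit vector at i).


S = (10, 1, 10), error at position 4, error magnitude e = 9, c = [5, 4, 10, 2, 8].

Step 1: column multipliers v_i = (∏_{j≠i}(α_i − α_j))^{−1} mod 11.
  i = 1 (α = 2): (2−1)(2−7)(2−10)(2−5) = 1·(−5)·(−8)·(−3) = −120 ≡ 1, so v_1 = 1^{−1} = 1 (mod 11).
  i = 2 (α = 1): (1−2)(1−7)(1−10)(1−5) = (−1)·(−6)·(−9)·(−4) = 216 ≡ 7, so v_2 = 7^{−1} = 8 (mod 11).
  i = 3 (α = 7): (7−2)(7−1)(7−10)(7−5) = 5·6·(−3)·2 = −180 ≡ 7, so v_3 = 7^{−1} = 8 (mod 11).
  i = 4 (α = 10): (10−2)(10−1)(10−7)(10−5) = 8·9·3·5 = 1080 ≡ 2, so v_4 = 2^{−1} = 6 (mod 11).
  i = 5 (α = 5): (5−2)(5−1)(5−7)(5−10) = 3·4·(−2)·(−5) = 120 ≡ 10, so v_5 = 10^{−1} = 10 (mod 11).
  v = [1, 8, 8, 6, 10].
Step 2: syndromes of r = [5, 4, 10, 0, 8] (all sums mod 11).
  S_0 = Σ v_i r_i = 1·5 + 8·4 + 8·10 + 6·0 + 10·8 = 197 ≡ 10.
  S_1 = Σ v_i α_i r_i = 1·2·5 + 8·1·4 + 8·7·10 + 6·10·0 + 10·5·8 = 1002 ≡ 1.
  α_i^2 mod 11 = [4, 1, 5, 1, 3].
  S_2 = Σ v_i α_i^2 r_i = 1·4·5 + 8·1·4 + 8·5·10 + 6·1·0 + 10·3·8 = 692 ≡ 10.
  S = (10, 1, 10) ≠ 0, so r is not a codeword (an error is present).
Step 3: locate the error. For a single error e at position i, S_ℓ = v_i·e·α_i^ℓ, so α_err = S_1/S_0.
  S_0^{−1} = 10^{−1} = 10 (mod 11), so α_err = 1·10 = 10 ≡ 10 = α_4. Error position i = 4.
  Consistency check: S_2/S_1 = 10·1 = 10 ≡ 10 = α_err ✓ (single-error assumption holds).
Step 4: error magnitude e = S_0/v_4 = S_0·∏_{j≠4}(α_4 − α_j) = 10·2 = 20 ≡ 9 (mod 11).
Step 5: correct position 4: c_4 = r_4 − e = 0 − 9 ≡ 2 (mod 11). Hence c = [5, 4, 10, 2, 8].
  Check: interpolating c through the α_i gives m(x) = 3 + 1·x (degree < 2) with m(α_i) = c_i for every i, so c is indeed a codeword.


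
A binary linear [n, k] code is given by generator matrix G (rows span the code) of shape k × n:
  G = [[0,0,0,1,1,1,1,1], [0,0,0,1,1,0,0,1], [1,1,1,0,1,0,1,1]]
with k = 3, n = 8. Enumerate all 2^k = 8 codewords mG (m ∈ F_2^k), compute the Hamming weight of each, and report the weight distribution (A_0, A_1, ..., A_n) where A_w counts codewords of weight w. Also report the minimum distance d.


Weight distribution: A_0 = 1, A_2 = 1, A_3 = 1, A_5 = 3, A_6 = 2. Minimum distance d = 2.

Enumerate all 2^3 = 8 messages m ∈ F_2^3.
For each, compute codeword c = mG in F_2^8, then tally its weight.
  m = 000 → c = 00000000, weight = 0.
  m = 100 → c = 00011111, weight = 5.
  m = 010 → c = 00011001, weight = 3.
  m = 110 → c = 00000110, weight = 2.
  m = 001 → c = 11101011, weight = 6.
  m = 101 → c = 11110100, weight = 5.
  m = 011 → c = 11110010, weight = 5.
  m = 111 → c = 11101101, weight = 6.
Tally weights:
  weight 0: 1 codewords.
  weight 2: 1 codewords.
  weight 3: 1 codewords.
  weight 5: 3 codewords.
  weight 6: 2 codewords.
Minimum distance d = smallest w > 0 with A_w > 0 = 2.
Sanity: Σ A_w = 8 = 2^3 = 8 ✓.


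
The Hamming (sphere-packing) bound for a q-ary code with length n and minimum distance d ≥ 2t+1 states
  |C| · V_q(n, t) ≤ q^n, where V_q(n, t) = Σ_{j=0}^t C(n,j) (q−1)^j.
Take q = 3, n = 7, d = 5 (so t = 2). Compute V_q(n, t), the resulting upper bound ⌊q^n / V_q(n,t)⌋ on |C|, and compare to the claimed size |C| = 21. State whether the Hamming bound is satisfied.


V_q(n, t) = 99, q^n = 2187, Hamming bound = 22, |C| = 21 ≤ bound (satisfied).

Step 1: Compute V_q(n, t) = Σ_{j=0}^2 C(n, j) (q−1)^j.
  j = 0: C(7,0)·(2)^0 = 1·1 = 1.
  j = 1: C(7,1)·(2)^1 = 7·2 = 14.
  j = 2: C(7,2)·(2)^2 = 21·4 = 84.
  V_q(n, t) = 1 + 14 + 84 = 99.
Step 2: q^n = 3^7 = 2187.
Step 3: Hamming bound ⌊q^n / V_q(n,t)⌋ = ⌊2187/99⌋ = 22.
Step 4: Compare |C| = 21 to 22: satisfied.
The claimed |C| lies below the Hamming bound.


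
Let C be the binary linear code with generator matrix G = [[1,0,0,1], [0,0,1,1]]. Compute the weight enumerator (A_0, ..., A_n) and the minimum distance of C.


Weight distribution: A_0 = 1, A_2 = 3. Minimum distance d = 2.

Enumerate all 2^2 = 4 messages m ∈ F_2^2.
For each, compute codeword c = mG in F_2^4, then tally its weight.
  m = 00 → c = 0000, weight = 0.
  m = 10 → c = 1001, weight = 2.
  m = 01 → c = 0011, weight = 2.
  m = 11 → c = 1010, weight = 2.
Tally weights:
  weight 0: 1 codewords.
  weight 2: 3 codewords.
Minimum distance d = smallest w > 0 with A_w > 0 = 2.
Sanity: Σ A_w = 4 = 2^2 = 4 ✓.


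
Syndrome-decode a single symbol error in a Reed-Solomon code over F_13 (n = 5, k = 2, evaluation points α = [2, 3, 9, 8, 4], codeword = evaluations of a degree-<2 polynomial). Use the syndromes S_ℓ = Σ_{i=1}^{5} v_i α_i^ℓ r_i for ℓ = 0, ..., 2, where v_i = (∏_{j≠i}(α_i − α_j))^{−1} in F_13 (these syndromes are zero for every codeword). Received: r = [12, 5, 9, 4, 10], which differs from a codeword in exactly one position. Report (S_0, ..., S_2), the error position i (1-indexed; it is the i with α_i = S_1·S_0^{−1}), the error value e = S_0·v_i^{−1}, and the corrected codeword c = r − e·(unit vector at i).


S = (2, 4, 8), error at position 1, error magnitude e = 12, c = [0, 5, 9, 4, 10].

Step 1: column multipliers v_i = (∏_{j≠i}(α_i − α_j))^{−1} mod 13.
  i = 1 (α = 2): (2−3)(2−9)(2−8)(2−4) = (−1)·(−7)·(−6)·(−2) = 84 ≡ 6, so v_1 = 6^{−1} = 11 (mod 13).
  i = 2 (α = 3): (3−2)(3−9)(3−8)(3−4) = 1·(−6)·(−5)·(−1) = −30 ≡ 9, so v_2 = 9^{−1} = 3 (mod 13).
  i = 3 (α = 9): (9−2)(9−3)(9−8)(9−4) = 7·6·1·5 = 210 ≡ 2, so v_3 = 2^{−1} = 7 (mod 13).
  i = 4 (α = 8): (8−2)(8−3)(8−9)(8−4) = 6·5·(−1)·4 = −120 ≡ 10, so v_4 = 10^{−1} = 4 (mod 13).
  i = 5 (α = 4): (4−2)(4−3)(4−9)(4−8) = 2·1·(−5)·(−4) = 40 ≡ 1, so v_5 = 1^{−1} = 1 (mod 13).
  v = [11, 3, 7, 4, 1].
Step 2: syndromes of r = [12, 5, 9, 4, 10] (all sums mod 13).
  S_0 = Σ v_i r_i = 11·12 + 3·5 + 7·9 + 4·4 + 1·10 = 236 ≡ 2.
  S_1 = Σ v_i α_i r_i = 11·2·12 + 3·3·5 + 7·9·9 + 4·8·4 + 1·4·10 = 1044 ≡ 4.
  α_i^2 mod 13 = [4, 9, 3, 12, 3].
  S_2 = Σ v_i α_i^2 r_i = 11·4·12 + 3·9·5 + 7·3·9 + 4·12·4 + 1·3·10 = 1074 ≡ 8.
  S = (2, 4, 8) ≠ 0, so r is not a codeword (an error is present).
Step 3: locate the error. For a single error e at position i, S_ℓ = v_i·e·α_i^ℓ, so α_err = S_1/S_0.
  S_0^{−1} = 2^{−1} = 7 (mod 13), so α_err = 4·7 = 28 ≡ 2 = α_1. Error position i = 1.
  Consistency check: S_2/S_1 = 8·10 = 80 ≡ 2 = α_err ✓ (single-error assumption holds).
Step 4: error magnitude e = S_0/v_1 = S_0·∏_{j≠1}(α_1 − α_j) = 2·6 = 12 ≡ 12 (mod 13).
Step 5: correct position 1: c_1 = r_1 − e = 12 − 12 ≡ 0 (mod 13). Hence c = [0, 5, 9, 4, 10].
  Check: interpolating c through the α_i gives m(x) = 3 + 5·x (degree < 2) with m(α_i) = c_i for every i, so c is indeed a codeword.


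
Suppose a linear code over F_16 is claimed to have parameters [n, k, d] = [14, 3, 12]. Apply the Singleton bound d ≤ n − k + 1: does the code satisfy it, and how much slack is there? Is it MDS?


Singleton RHS = n − k + 1 = 12, slack = 0, bound satisfied, MDS.

Singleton bound: d ≤ n − k + 1.
Here n = 14, k = 3, so n − k + 1 = 12.
Given d = 12, check d ≤ 12: YES.
Slack = (n − k + 1) − d = 0.
The code is MDS (slack = 0).
Description: the claimed parameters are [14, 3, 12]_16; such a code would be MDS (meets Singleton bound).


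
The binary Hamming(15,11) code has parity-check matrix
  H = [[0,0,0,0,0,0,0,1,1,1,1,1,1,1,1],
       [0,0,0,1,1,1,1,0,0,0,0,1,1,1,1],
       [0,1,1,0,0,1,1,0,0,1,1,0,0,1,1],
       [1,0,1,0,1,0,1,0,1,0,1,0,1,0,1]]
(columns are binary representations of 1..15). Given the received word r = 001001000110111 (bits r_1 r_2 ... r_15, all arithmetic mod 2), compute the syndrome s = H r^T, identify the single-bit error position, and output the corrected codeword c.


s = (1, 0, 0, 0)^T, error position = 8, corrected codeword c = 001001010110111

Compute s = H r^T mod 2 one row at a time:
  s_1 = 0 + 0 + 1 + 1 + 0 + 1 + 1 + 1 = 5 ≡ 1 (mod 2).
  s_2 = 0 + 0 + 1 + 0 + 0 + 1 + 1 + 1 = 4 ≡ 0 (mod 2).
  s_3 = 0 + 1 + 1 + 0 + 1 + 1 + 1 + 1 = 6 ≡ 0 (mod 2).
  s_4 = 0 + 1 + 0 + 0 + 0 + 1 + 1 + 1 = 4 ≡ 0 (mod 2).
s = (1, 0, 0, 0)^T — this equals column 8 of H (binary 1000), so error is at position 8.
Correct: flip bit 8 of r = 001001000110111 to get c = 001001010110111.


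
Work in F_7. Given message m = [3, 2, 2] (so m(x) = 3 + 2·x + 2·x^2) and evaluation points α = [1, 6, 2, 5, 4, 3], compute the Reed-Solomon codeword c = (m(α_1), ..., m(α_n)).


c = [0, 3, 1, 0, 1, 6]

Message polynomial: m(x) = 3 + 2·x + 2·x^2 (mod 7).
For each evaluation point α_i, compute m(α_i) mod 7:
  α_1 = 1: Horner steps 2 → 4 → 0, so m(1) = 0.
  α_2 = 6: Horner steps 2 → 0 → 3, so m(6) = 3.
  α_3 = 2: Horner steps 2 → 6 → 1, so m(2) = 1.
  α_4 = 5: Horner steps 2 → 5 → 0, so m(5) = 0.
  α_5 = 4: Horner steps 2 → 3 → 1, so m(4) = 1.
  α_6 = 3: Horner steps 2 → 1 → 6, so m(3) = 6.
Codeword c = [0, 3, 1, 0, 1, 6] ∈ F_7^6.


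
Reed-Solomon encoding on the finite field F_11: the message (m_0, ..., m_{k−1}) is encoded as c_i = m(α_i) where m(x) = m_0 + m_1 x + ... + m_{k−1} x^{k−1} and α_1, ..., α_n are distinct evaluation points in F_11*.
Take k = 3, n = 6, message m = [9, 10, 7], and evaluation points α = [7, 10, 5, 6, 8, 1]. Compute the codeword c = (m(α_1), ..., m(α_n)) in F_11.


c = [4, 6, 3, 2, 9, 4]

Message polynomial: m(x) = 9 + 10·x + 7·x^2 (mod 11).
For each evaluation point α_i, compute m(α_i) mod 11:
  α_1 = 7: Horner steps 7 → 4 → 4, so m(7) = 4.
  α_2 = 10: Horner steps 7 → 3 → 6, so m(10) = 6.
  α_3 = 5: Horner steps 7 → 1 → 3, so m(5) = 3.
  α_4 = 6: Horner steps 7 → 8 → 2, so m(6) = 2.
  α_5 = 8: Horner steps 7 → 0 → 9, so m(8) = 9.
  α_6 = 1: Horner steps 7 → 6 → 4, so m(1) = 4.
Codeword c = [4, 6, 3, 2, 9, 4] ∈ F_11^6.


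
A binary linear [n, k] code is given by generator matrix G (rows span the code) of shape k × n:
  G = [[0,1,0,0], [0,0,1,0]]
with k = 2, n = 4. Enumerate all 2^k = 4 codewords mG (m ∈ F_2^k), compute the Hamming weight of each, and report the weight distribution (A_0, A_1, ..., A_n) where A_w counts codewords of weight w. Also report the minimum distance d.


Weight distribution: A_0 = 1, A_1 = 2, A_2 = 1. Minimum distance d = 1.

Enumerate all 2^2 = 4 messages m ∈ F_2^2.
For each, compute codeword c = mG in F_2^4, then tally its weight.
  m = 00 → c = 0000, weight = 0.
  m = 10 → c = 0100, weight = 1.
  m = 01 → c = 0010, weight = 1.
  m = 11 → c = 0110, weight = 2.
Tally weights:
  weight 0: 1 codewords.
  weight 1: 2 codewords.
  weight 2: 1 codewords.
Minimum distance d = smallest w > 0 with A_w > 0 = 1.
Sanity: Σ A_w = 4 = 2^2 = 4 ✓.


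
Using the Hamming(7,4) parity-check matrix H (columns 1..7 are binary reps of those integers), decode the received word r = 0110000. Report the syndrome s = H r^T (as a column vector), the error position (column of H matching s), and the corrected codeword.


s = (0, 0, 1)^T, error position = 1, corrected codeword c = 1110000

Compute s = H r^T mod 2 one row at a time:
  s_1 = 0 + 0 + 0 + 0 = 0 ≡ 0 (mod 2).
  s_2 = 1 + 1 + 0 + 0 = 2 ≡ 0 (mod 2).
  s_3 = 0 + 1 + 0 + 0 = 1 ≡ 1 (mod 2).
s = (0, 0, 1)^T — this equals column 1 of H (binary 001), so error is at position 1.
Correct: flip bit 1 of r = 0110000 to get c = 1110000.


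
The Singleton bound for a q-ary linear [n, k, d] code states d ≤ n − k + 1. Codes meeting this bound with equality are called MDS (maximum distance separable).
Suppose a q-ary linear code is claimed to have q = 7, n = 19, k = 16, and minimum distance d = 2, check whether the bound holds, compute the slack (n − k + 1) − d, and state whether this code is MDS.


Singleton RHS = n − k + 1 = 4, slack = 2, bound satisfied, not MDS.

Singleton bound: d ≤ n − k + 1.
Here n = 19, k = 16, so n − k + 1 = 4.
Given d = 2, check d ≤ 4: YES.
Slack = (n − k + 1) − d = 2.
The code is NOT MDS (slack = 2 > 0).
Description: the claimed parameters are [19, 16, 2]_7; such a code would be non-MDS.


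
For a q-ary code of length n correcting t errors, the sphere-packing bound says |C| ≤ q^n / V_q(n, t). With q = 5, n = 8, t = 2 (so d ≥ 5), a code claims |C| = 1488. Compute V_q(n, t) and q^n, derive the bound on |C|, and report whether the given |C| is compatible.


V_q(n, t) = 481, q^n = 390625, Hamming bound = 812, |C| = 1488 > bound (violated).

Step 1: Compute V_q(n, t) = Σ_{j=0}^2 C(n, j) (q−1)^j.
  j = 0: C(8,0)·(4)^0 = 1·1 = 1.
  j = 1: C(8,1)·(4)^1 = 8·4 = 32.
  j = 2: C(8,2)·(4)^2 = 28·16 = 448.
  V_q(n, t) = 1 + 32 + 448 = 481.
Step 2: q^n = 5^8 = 390625.
Step 3: Hamming bound ⌊q^n / V_q(n,t)⌋ = ⌊390625/481⌋ = 812.
Step 4: Compare |C| = 1488 to 812: violated.
The claimed |C| lies above the Hamming bound, so no 5-ary code of length 8 with d ≥ 5 can have 1488 codewords.


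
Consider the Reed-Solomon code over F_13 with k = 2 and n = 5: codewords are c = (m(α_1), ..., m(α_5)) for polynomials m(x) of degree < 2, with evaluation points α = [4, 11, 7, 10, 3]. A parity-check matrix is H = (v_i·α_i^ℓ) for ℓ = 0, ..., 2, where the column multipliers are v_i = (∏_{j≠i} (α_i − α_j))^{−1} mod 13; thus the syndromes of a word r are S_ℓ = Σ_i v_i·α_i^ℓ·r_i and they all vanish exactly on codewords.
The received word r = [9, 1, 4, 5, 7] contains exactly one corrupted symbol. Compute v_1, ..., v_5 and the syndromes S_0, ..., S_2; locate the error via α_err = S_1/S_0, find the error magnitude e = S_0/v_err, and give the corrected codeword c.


S = (8, 6, 11), error at position 1, error magnitude e = 6, c = [3, 1, 4, 5, 7].

Step 1: column multipliers v_i = (∏_{j≠i}(α_i − α_j))^{−1} mod 13.
  i = 1 (α = 4): (4−11)(4−7)(4−10)(4−3) = (−7)·(−3)·(−6)·1 = −126 ≡ 4, so v_1 = 4^{−1} = 10 (mod 13).
  i = 2 (α = 11): (11−4)(11−7)(11−10)(11−3) = 7·4·1·8 = 224 ≡ 3, so v_2 = 3^{−1} = 9 (mod 13).
  i = 3 (α = 7): (7−4)(7−11)(7−10)(7−3) = 3·(−4)·(−3)·4 = 144 ≡ 1, so v_3 = 1^{−1} = 1 (mod 13).
  i = 4 (α = 10): (10−4)(10−11)(10−7)(10−3) = 6·(−1)·3·7 = −126 ≡ 4, so v_4 = 4^{−1} = 10 (mod 13).
  i = 5 (α = 3): (3−4)(3−11)(3−7)(3−10) = (−1)·(−8)·(−4)·(−7) = 224 ≡ 3, so v_5 = 3^{−1} = 9 (mod 13).
  v = [10, 9, 1, 10, 9].
Step 2: syndromes of r = [9, 1, 4, 5, 7] (all sums mod 13).
  S_0 = Σ v_i r_i = 10·9 + 9·1 + 1·4 + 10·5 + 9·7 = 216 ≡ 8.
  S_1 = Σ v_i α_i r_i = 10·4·9 + 9·11·1 + 1·7·4 + 10·10·5 + 9·3·7 = 1176 ≡ 6.
  α_i^2 mod 13 = [3, 4, 10, 9, 9].
  S_2 = Σ v_i α_i^2 r_i = 10·3·9 + 9·4·1 + 1·10·4 + 10·9·5 + 9·9·7 = 1363 ≡ 11.
  S = (8, 6, 11) ≠ 0, so r is not a codeword (an error is present).
Step 3: locate the error. For a single error e at position i, S_ℓ = v_i·e·α_i^ℓ, so α_err = S_1/S_0.
  S_0^{−1} = 8^{−1} = 5 (mod 13), so α_err = 6·5 = 30 ≡ 4 = α_1. Error position i = 1.
  Consistency check: S_2/S_1 = 11·11 = 121 ≡ 4 = α_err ✓ (single-error assumption holds).
Step 4: error magnitude e = S_0/v_1 = S_0·∏_{j≠1}(α_1 − α_j) = 8·4 = 32 ≡ 6 (mod 13).
Step 5: correct position 1: c_1 = r_1 − e = 9 − 6 ≡ 3 (mod 13). Hence c = [3, 1, 4, 5, 7].
  Check: interpolating c through the α_i gives m(x) = 6 + 9·x (degree < 2) with m(α_i) = c_i for every i, so c is indeed a codeword.


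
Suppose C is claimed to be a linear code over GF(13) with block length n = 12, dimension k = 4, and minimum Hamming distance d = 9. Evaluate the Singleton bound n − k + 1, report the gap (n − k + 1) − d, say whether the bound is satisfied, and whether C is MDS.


Singleton RHS = n − k + 1 = 9, slack = 0, bound satisfied, MDS.

Singleton bound: d ≤ n − k + 1.
Here n = 12, k = 4, so n − k + 1 = 9.
Given d = 9, check d ≤ 9: YES.
Slack = (n − k + 1) − d = 0.
The code is MDS (slack = 0).
Description: the claimed parameters are [12, 4, 9]_13; such a code would be MDS (meets Singleton bound).


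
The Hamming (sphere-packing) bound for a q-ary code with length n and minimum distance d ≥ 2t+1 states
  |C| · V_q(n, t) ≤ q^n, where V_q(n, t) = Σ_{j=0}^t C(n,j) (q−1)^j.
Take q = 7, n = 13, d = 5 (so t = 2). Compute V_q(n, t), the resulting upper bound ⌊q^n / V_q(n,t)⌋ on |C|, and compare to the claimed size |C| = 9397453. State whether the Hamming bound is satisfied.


V_q(n, t) = 2887, q^n = 96889010407, Hamming bound = 33560446, |C| = 9397453 ≤ bound (satisfied).

Step 1: Compute V_q(n, t) = Σ_{j=0}^2 C(n, j) (q−1)^j.
  j = 0: C(13,0)·(6)^0 = 1·1 = 1.
  j = 1: C(13,1)·(6)^1 = 13·6 = 78.
  j = 2: C(13,2)·(6)^2 = 78·36 = 2808.
  V_q(n, t) = 1 + 78 + 2808 = 2887.
Step 2: q^n = 7^13 = 96889010407.
Step 3: Hamming bound ⌊q^n / V_q(n,t)⌋ = ⌊96889010407/2887⌋ = 33560446.
Step 4: Compare |C| = 9397453 to 33560446: satisfied.
The claimed |C| lies below the Hamming bound.


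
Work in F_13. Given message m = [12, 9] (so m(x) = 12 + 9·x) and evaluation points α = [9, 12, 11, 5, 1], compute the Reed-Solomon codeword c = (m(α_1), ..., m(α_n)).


c = [2, 3, 7, 5, 8]

Message polynomial: m(x) = 12 + 9·x (mod 13).
For each evaluation point α_i, compute m(α_i) mod 13:
  α_1 = 9: Horner steps 9 → 2, so m(9) = 2.
  α_2 = 12: Horner steps 9 → 3, so m(12) = 3.
  α_3 = 11: Horner steps 9 → 7, so m(11) = 7.
  α_4 = 5: Horner steps 9 → 5, so m(5) = 5.
  α_5 = 1: Horner steps 9 → 8, so m(1) = 8.
Codeword c = [2, 3, 7, 5, 8] ∈ F_13^5.


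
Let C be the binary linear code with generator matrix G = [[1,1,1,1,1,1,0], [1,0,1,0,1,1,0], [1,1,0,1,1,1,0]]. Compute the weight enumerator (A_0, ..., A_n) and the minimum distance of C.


Weight distribution: A_0 = 1, A_1 = 1, A_2 = 1, A_3 = 2, A_4 = 1, A_5 = 1, A_6 = 1. Minimum distance d = 1.

Enumerate all 2^3 = 8 messages m ∈ F_2^3.
For each, compute codeword c = mG in F_2^7, then tally its weight.
  m = 000 → c = 0000000, weight = 0.
  m = 100 → c = 1111110, weight = 6.
  m = 010 → c = 1010110, weight = 4.
  m = 110 → c = 0101000, weight = 2.
  m = 001 → c = 1101110, weight = 5.
  m = 101 → c = 0010000, weight = 1.
  m = 011 → c = 0111000, weight = 3.
  m = 111 → c = 1000110, weight = 3.
Tally weights:
  weight 0: 1 codewords.
  weight 1: 1 codewords.
  weight 2: 1 codewords.
  weight 3: 2 codewords.
  weight 4: 1 codewords.
  weight 5: 1 codewords.
  weight 6: 1 codewords.
Minimum distance d = smallest w > 0 with A_w > 0 = 1.
Sanity: Σ A_w = 8 = 2^3 = 8 ✓.


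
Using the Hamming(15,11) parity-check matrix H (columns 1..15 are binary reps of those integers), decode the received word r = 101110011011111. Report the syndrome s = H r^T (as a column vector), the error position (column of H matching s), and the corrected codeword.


s = (1, 0, 0, 1)^T, error position = 9, corrected codeword c = 101110010011111

Compute s = H r^T mod 2 one row at a time:
  s_1 = 1 + 1 + 0 + 1 + 1 + 1 + 1 + 1 = 7 ≡ 1 (mod 2).
  s_2 = 1 + 1 + 0 + 0 + 1 + 1 + 1 + 1 = 6 ≡ 0 (mod 2).
  s_3 = 0 + 1 + 0 + 0 + 0 + 1 + 1 + 1 = 4 ≡ 0 (mod 2).
  s_4 = 1 + 1 + 1 + 0 + 1 + 1 + 1 + 1 = 7 ≡ 1 (mod 2).
s = (1, 0, 0, 1)^T — this equals column 9 of H (binary 1001), so error is at position 9.
Correct: flip bit 9 of r = 101110011011111 to get c = 101110010011111.


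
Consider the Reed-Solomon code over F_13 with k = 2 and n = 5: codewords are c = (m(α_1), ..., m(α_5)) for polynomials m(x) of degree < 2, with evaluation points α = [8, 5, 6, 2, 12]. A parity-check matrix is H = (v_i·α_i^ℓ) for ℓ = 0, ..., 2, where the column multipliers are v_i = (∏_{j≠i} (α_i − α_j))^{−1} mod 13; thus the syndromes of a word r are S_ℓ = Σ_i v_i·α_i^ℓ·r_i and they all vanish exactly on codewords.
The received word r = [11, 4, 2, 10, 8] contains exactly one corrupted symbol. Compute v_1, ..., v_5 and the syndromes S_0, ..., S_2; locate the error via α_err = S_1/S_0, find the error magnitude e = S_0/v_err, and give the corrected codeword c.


S = (6, 7, 6), error at position 5, error magnitude e = 5, c = [11, 4, 2, 10, 3].

Step 1: column multipliers v_i = (∏_{j≠i}(α_i − α_j))^{−1} mod 13.
  i = 1 (α = 8): (8−5)(8−6)(8−2)(8−12) = 3·2·6·(−4) = −144 ≡ 12, so v_1 = 12^{−1} = 12 (mod 13).
  i = 2 (α = 5): (5−8)(5−6)(5−2)(5−12) = (−3)·(−1)·3·(−7) = −63 ≡ 2, so v_2 = 2^{−1} = 7 (mod 13).
  i = 3 (α = 6): (6−8)(6−5)(6−2)(6−12) = (−2)·1·4·(−6) = 48 ≡ 9, so v_3 = 9^{−1} = 3 (mod 13).
  i = 4 (α = 2): (2−8)(2−5)(2−6)(2−12) = (−6)·(−3)·(−4)·(−10) = 720 ≡ 5, so v_4 = 5^{−1} = 8 (mod 13).
  i = 5 (α = 12): (12−8)(12−5)(12−6)(12−2) = 4·7·6·10 = 1680 ≡ 3, so v_5 = 3^{−1} = 9 (mod 13).
  v = [12, 7, 3, 8, 9].
Step 2: syndromes of r = [11, 4, 2, 10, 8] (all sums mod 13).
  S_0 = Σ v_i r_i = 12·11 + 7·4 + 3·2 + 8·10 + 9·8 = 318 ≡ 6.
  S_1 = Σ v_i α_i r_i = 12·8·11 + 7·5·4 + 3·6·2 + 8·2·10 + 9·12·8 = 2256 ≡ 7.
  α_i^2 mod 13 = [12, 12, 10, 4, 1].
  S_2 = Σ v_i α_i^2 r_i = 12·12·11 + 7·12·4 + 3·10·2 + 8·4·10 + 9·1·8 = 2372 ≡ 6.
  S = (6, 7, 6) ≠ 0, so r is not a codeword (an error is present).
Step 3: locate the error. For a single error e at position i, S_ℓ = v_i·e·α_i^ℓ, so α_err = S_1/S_0.
  S_0^{−1} = 6^{−1} = 11 (mod 13), so α_err = 7·11 = 77 ≡ 12 = α_5. Error position i = 5.
  Consistency check: S_2/S_1 = 6·2 = 12 ≡ 12 = α_err ✓ (single-error assumption holds).
Step 4: error magnitude e = S_0/v_5 = S_0·∏_{j≠5}(α_5 − α_j) = 6·3 = 18 ≡ 5 (mod 13).
Step 5: correct position 5: c_5 = r_5 − e = 8 − 5 ≡ 3 (mod 13). Hence c = [11, 4, 2, 10, 3].
  Check: interpolating c through the α_i gives m(x) = 1 + 11·x (degree < 2) with m(α_i) = c_i for every i, so c is indeed a codeword.


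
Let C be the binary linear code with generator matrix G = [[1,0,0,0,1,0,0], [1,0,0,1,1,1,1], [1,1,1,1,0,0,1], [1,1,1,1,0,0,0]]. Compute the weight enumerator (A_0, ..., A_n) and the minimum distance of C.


Weight distribution: A_0 = 1, A_1 = 1, A_2 = 2, A_3 = 2, A_4 = 5, A_5 = 5. Minimum distance d = 1.

Enumerate all 2^4 = 16 messages m ∈ F_2^4.
For each, compute codeword c = mG in F_2^7, then tally its weight.
  m = 0000 → c = 0000000, weight = 0.
  m = 1000 → c = 1000100, weight = 2.
  m = 0100 → c = 1001111, weight = 5.
  m = 1100 → c = 0001011, weight = 3.
  m = 0010 → c = 1111001, weight = 5.
  m = 1010 → c = 0111101, weight = 5.
  m = 0110 → c = 0110110, weight = 4.
  m = 1110 → c = 1110010, weight = 4.
  m = 0001 → c = 1111000, weight = 4.
  m = 1001 → c = 0111100, weight = 4.
  m = 0101 → c = 0110111, weight = 5.
  m = 1101 → c = 1110011, weight = 5.
  m = 0011 → c = 0000001, weight = 1.
  m = 1011 → c = 1000101, weight = 3.
  m = 0111 → c = 1001110, weight = 4.
  m = 1111 → c = 0001010, weight = 2.
Tally weights:
  weight 0: 1 codewords.
  weight 1: 1 codewords.
  weight 2: 2 codewords.
  weight 3: 2 codewords.
  weight 4: 5 codewords.
  weight 5: 5 codewords.
Minimum distance d = smallest w > 0 with A_w > 0 = 1.
Sanity: Σ A_w = 16 = 2^4 = 16 ✓.
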